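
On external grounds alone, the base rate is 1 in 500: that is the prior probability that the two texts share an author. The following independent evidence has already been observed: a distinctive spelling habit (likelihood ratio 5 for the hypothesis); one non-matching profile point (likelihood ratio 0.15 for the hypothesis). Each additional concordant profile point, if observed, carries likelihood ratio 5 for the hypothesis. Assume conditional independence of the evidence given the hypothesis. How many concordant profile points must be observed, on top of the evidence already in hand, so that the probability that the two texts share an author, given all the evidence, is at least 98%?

Prior odds = 0.002/0.998 = 1/499.
Combined Bayes factor of the evidence already in hand = 5 × 0.15 = 0.75.
Odds after that evidence = (1/499) × 0.75 = 3/1996.
Target odds = 0.98/0.02 = 49.
Need 5ⁿ ≥ 49 ÷ (3/1996) = 97804/3.
5⁶ = 15625 falls short of 97804/3 but 5⁷ = 78125 reaches it, so n = 7.

7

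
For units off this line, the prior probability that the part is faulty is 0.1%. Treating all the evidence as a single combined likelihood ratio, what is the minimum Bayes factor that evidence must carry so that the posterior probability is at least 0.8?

Prior odds = 0.001/0.999 = 1/999.
Target odds = 0.8/0.2 = 4.
Required Bayes factor = 4 ÷ (1/999) = 3996.

3996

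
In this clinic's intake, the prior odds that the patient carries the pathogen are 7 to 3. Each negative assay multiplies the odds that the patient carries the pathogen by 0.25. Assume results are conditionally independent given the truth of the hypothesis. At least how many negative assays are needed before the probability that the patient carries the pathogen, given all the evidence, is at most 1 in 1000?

Prior odds = 7/3.
Likelihood ratio per negative assay = 0.25.
Target odds: 0.001 ÷ 0.999 = 1/999.
Need (7/3) × 0.25ⁿ ≤ 1/999, i.e. 0.25ⁿ ≤ 1/2331.
0.25⁵ = 1/1024 is still above 1/2331 but 0.25⁶ = 1/4096 is at or below it, so n = 6.

6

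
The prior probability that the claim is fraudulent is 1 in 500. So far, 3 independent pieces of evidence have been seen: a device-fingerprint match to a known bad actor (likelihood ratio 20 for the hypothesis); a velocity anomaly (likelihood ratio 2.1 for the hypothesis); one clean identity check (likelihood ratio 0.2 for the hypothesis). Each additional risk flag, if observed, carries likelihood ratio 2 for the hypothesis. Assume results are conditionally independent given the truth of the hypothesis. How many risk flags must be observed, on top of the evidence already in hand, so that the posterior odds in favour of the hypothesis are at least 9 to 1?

Prior odds = 0.002/0.998 = 1/499.
Combined Bayes factor of the evidence already in hand = 20 × 2.1 × 0.2 = 8.4.
Odds after that evidence = (1/499) × 8.4 = 42/2495.
Target odds = 9.
Need 2ⁿ ≥ 9 ÷ (42/2495) = 7485/14.
2⁹ = 512 falls short of 7485/14 but 2¹⁰ = 1024 reaches it, so n = 10.

10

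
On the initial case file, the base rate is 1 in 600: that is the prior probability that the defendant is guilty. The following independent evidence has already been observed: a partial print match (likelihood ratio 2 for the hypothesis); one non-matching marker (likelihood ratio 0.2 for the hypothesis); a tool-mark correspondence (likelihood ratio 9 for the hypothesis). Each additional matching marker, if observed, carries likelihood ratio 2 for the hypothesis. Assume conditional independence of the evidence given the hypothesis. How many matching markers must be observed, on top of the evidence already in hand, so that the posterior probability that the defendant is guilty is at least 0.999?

Prior odds = (1/600)/(599/600) = 1/599.
Combined Bayes factor of the evidence already in hand = 2 × 0.2 × 9 = 3.6.
Odds after that evidence = (1/599) × 3.6 = 18/2995.
Target odds = 0.999/0.001 = 999.
Need 2ⁿ ≥ 999 ÷ (18/2995) = 166222.5.
2¹⁷ = 131072 falls short of 166222.5 but 2¹⁸ = 262144 reaches it, so n = 18.

18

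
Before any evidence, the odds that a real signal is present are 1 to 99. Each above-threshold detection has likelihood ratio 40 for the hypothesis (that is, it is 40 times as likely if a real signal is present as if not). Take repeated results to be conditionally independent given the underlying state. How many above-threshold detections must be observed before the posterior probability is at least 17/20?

Prior odds = 1/99.
Likelihood ratio per above-threshold detection = 40.
Target posterior odds = 0.85/0.15 = 17/3.
Need (1/99) × 40ⁿ ≥ 17/3, i.e. 40ⁿ ≥ 561.
40¹ = 40 falls short of 561 but 40² = 1600 reaches it, so n = 2.

2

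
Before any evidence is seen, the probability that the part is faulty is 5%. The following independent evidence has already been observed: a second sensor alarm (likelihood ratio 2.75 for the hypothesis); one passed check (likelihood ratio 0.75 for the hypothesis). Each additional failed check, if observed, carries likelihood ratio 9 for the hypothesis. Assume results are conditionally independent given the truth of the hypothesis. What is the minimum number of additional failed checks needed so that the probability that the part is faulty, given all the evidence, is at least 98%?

Prior odds = 0.05/0.95 = 1/19.
Combined Bayes factor of the evidence already in hand = 2.75 × 0.75 = 2.0625.
Odds after that evidence = (1/19) × 2.0625 = 33/304.
Target odds = 0.98/0.02 = 49.
Need 9ⁿ ≥ 49 ÷ (33/304) = 14896/33.
9² = 81 falls short of 14896/33 but 9³ = 729 reaches it, so n = 3.

3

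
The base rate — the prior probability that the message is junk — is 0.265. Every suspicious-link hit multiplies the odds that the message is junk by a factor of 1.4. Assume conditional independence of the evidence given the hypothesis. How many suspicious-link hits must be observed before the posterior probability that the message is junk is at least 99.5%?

19

Prior odds: 0.265 ÷ 0.735 = 53/147.
Likelihood ratio per suspicious-link hit = 1.4.
Target odds: 0.995 ÷ 0.005 = 199.
Require 1.4ⁿ ≥ 199 ÷ (53/147) = 29253/53.
1.4¹⁸ ≈426.879 falls short of 29253/53 but 1.4¹⁹ ≈597.63 reaches it, so n = 19.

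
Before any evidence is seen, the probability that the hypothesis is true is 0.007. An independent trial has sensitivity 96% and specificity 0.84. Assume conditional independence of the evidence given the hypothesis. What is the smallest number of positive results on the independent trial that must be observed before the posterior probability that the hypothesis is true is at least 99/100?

6

Prior odds = 0.007/0.993 = 7/993.
False-positive rate = 1 − 0.84 = 0.16; likelihood ratio of a positive = 0.96/0.16 = 6.
Target odds: 0.99 ÷ 0.01 = 99.
Need (7/993) × 6ⁿ ≥ 99, i.e. 6ⁿ ≥ 98307/7.
6⁵ = 7776 falls short of 98307/7 but 6⁶ = 46656 reaches it, so n = 6.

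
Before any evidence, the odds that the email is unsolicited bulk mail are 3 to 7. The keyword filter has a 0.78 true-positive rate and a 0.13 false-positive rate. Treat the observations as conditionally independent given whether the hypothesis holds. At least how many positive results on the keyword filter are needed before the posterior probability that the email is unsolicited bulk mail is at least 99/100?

Prior odds = 3/7.
Likelihood ratio of a positive result = 0.78/0.13 = 6.
Target odds: 0.99 ÷ 0.01 = 99.
Need (3/7) × 6ⁿ ≥ 99, i.e. 6ⁿ ≥ 231.
6³ = 216 falls short of 231 but 6⁴ = 1296 reaches it, so n = 4.

4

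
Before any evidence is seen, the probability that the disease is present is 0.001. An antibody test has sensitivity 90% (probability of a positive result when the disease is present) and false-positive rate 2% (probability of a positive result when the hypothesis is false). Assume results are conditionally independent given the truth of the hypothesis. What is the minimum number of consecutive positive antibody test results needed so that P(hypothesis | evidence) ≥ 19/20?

Prior odds = 0.001/0.999 = 1/999.
Likelihood ratio of a positive result = 0.9/0.02 = 45.
Target odds: 0.95 ÷ 0.05 = 19.
Require 45ⁿ ≥ 19 ÷ (1/999) = 18981.
45² = 2025 falls short of 18981 but 45³ = 91125 reaches it, so n = 3.

3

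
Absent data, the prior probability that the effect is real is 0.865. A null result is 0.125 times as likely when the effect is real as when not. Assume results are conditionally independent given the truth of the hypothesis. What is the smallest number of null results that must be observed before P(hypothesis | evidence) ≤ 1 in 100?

Prior odds = 0.865/0.135 = 173/27.
Likelihood ratio per null result = 0.125.
Target odds: 0.01 ÷ 0.99 = 1/99.
Require 0.125ⁿ ≤ 1/99 ÷ (173/27) = 3/1903.
0.125³ = 0.001953125 is still above 3/1903 but 0.125⁴ = 1/4096 is at or below it, so n = 4.

4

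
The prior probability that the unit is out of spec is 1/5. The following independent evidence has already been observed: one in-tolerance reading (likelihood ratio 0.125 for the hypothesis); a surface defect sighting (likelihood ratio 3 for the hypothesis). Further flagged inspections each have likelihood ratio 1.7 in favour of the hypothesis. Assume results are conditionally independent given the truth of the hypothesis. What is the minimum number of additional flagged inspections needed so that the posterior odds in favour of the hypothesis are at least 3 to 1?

Prior odds = 0.2/0.8 = 0.25.
Combined Bayes factor of the evidence already in hand = 0.125 × 3 = 0.375.
Odds after that evidence = 0.25 × 0.375 = 0.09375.
Target odds = 3.
Need 1.7ⁿ ≥ 3 ÷ 0.09375 = 32.
1.7⁶ = 24137569/1000000 falls short of 32 but 1.7⁷ = 410338673/10000000 reaches it, so n = 7.

7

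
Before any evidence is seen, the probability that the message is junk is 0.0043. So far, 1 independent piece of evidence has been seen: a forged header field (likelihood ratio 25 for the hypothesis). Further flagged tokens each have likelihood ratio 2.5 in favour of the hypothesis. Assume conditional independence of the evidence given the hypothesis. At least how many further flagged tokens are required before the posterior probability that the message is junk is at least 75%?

4

Prior odds = 0.0043/0.9957 = 43/9957.
Bayes factor of the evidence already in hand = 25.
Odds after that evidence = (43/9957) × 25 = 1075/9957.
Target odds = 0.75/0.25 = 3.
Need 2.5ⁿ ≥ 3 ÷ (1075/9957) = 29871/1075.
2.5³ = 15.625 falls short of 29871/1075 but 2.5⁴ = 39.0625 reaches it, so n = 4.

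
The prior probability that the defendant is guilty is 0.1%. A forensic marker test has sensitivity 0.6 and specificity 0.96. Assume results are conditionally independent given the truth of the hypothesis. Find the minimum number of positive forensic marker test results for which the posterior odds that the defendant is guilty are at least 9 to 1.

Prior odds: 0.001 ÷ 0.999 = 1/999.
False-positive rate = 1 − 0.96 = 0.04; likelihood ratio of a positive = 0.6/0.04 = 15.
Target odds = 9.
Need (1/999) × 15ⁿ ≥ 9, i.e. 15ⁿ ≥ 8991.
15³ = 3375 falls short of 8991 but 15⁴ = 50625 reaches it, so n = 4.

4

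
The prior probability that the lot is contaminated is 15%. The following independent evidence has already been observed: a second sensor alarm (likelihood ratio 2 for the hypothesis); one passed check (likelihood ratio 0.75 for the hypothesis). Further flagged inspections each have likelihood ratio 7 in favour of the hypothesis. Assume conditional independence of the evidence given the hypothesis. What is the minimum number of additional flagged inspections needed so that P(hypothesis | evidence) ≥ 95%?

Prior odds = 0.15/0.85 = 3/17.
Combined Bayes factor of the evidence already in hand = 2 × 0.75 = 1.5.
Odds after that evidence = (3/17) × 1.5 = 9/34.
Target odds = 0.95/0.05 = 19.
Need 7ⁿ ≥ 19 ÷ (9/34) = 646/9.
7² = 49 falls short of 646/9 but 7³ = 343 reaches it, so n = 3.

3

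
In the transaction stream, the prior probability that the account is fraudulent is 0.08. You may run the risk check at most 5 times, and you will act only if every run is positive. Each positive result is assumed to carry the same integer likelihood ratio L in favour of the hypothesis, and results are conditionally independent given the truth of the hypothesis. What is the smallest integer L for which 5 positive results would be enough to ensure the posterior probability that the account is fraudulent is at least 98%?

4

Prior odds = 0.08/0.92 = 2/23.
Target odds = 0.98/0.02 = 49.
Need L⁵ ≥ 49 ÷ (2/23) = 563.5.
3⁵ = 243 < 563.5 ≤ 1024 = 4⁵, so L = 4.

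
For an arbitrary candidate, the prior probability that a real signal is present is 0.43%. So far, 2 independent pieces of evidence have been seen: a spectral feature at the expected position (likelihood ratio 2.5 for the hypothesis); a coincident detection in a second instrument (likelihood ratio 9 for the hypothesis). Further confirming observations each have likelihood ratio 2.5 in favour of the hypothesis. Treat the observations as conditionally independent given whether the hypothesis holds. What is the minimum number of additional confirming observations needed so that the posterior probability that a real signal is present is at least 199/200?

Prior odds = 0.0043/0.9957 = 43/9957.
Combined Bayes factor of the evidence already in hand = 2.5 × 9 = 22.5.
Odds after that evidence = (43/9957) × 22.5 = 645/6638.
Target odds = 0.995/0.005 = 199.
Need 2.5ⁿ ≥ 199 ÷ (645/6638) = 1320962/645.
2.5⁸ = 390625/256 falls short of 1320962/645 but 2.5⁹ = 1953125/512 reaches it, so n = 9.

9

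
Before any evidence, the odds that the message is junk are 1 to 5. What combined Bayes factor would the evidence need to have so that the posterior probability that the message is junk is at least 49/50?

245

Prior odds = 0.2.
Target odds = 0.98/0.02 = 49.
Required Bayes factor = 49 ÷ 0.2 = 245.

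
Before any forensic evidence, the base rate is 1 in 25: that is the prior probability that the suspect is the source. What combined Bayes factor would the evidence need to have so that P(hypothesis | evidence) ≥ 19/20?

456

Prior odds = 0.04/0.96 = 1/24.
Target odds = 0.95/0.05 = 19.
Required Bayes factor = 19 ÷ (1/24) = 456.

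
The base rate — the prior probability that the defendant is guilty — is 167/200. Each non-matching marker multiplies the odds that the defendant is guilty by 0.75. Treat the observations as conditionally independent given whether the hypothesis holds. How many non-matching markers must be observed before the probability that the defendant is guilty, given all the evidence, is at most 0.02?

Prior odds = 0.835/0.165 = 167/33.
Likelihood ratio per non-matching marker = 0.75.
Target odds: 0.02 ÷ 0.98 = 1/49.
Require 0.75ⁿ ≤ 1/49 ÷ (167/33) = 33/8183.
0.75¹⁹ ≈0.00422828 is still above 33/8183 but 0.75²⁰ ≈0.00317121 is at or below it, so n = 20.

20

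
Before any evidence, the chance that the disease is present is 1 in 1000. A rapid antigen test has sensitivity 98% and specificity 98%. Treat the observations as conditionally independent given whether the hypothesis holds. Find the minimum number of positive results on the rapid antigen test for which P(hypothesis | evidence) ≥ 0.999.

Prior odds = 0.001/0.999 = 1/999.
False-positive rate = 1 − 0.98 = 0.02; likelihood ratio of a positive = 0.98/0.02 = 49.
Target posterior odds = 0.999/0.001 = 999.
Need (1/999) × 49ⁿ ≥ 999, i.e. 49ⁿ ≥ 998001.
49³ = 117649 falls short of 998001 but 49⁴ = 5764801 reaches it, so n = 4.

4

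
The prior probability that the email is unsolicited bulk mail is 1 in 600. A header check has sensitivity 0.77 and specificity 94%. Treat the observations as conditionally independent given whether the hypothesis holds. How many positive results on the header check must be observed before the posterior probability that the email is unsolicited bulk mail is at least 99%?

Prior odds: (1/600) ÷ (599/600) = 1/599.
False-positive rate = 1 − 0.94 = 0.06; likelihood ratio of a positive = 0.77/0.06 = 77/6.
Target odds: 0.99 ÷ 0.01 = 99.
Require (77/6)ⁿ ≥ 99 ÷ (1/599) = 59301.
(77/6)⁴ = 35153041/1296 falls short of 59301 but (77/6)⁵ ≈348095 reaches it, so n = 5.

5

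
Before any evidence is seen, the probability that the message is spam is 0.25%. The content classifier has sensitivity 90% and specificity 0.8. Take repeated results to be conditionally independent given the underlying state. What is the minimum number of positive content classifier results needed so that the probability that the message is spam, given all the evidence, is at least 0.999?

9

Prior odds = 0.0025/0.9975 = 1/399.
False-positive rate = 1 − 0.8 = 0.2; likelihood ratio of a positive = 0.9/0.2 = 4.5.
Target posterior odds = 0.999/0.001 = 999.
Require 4.5ⁿ ≥ 999 ÷ (1/399) = 398601.
4.5⁸ = 43046721/256 falls short of 398601 but 4.5⁹ = 387420489/512 reaches it, so n = 9.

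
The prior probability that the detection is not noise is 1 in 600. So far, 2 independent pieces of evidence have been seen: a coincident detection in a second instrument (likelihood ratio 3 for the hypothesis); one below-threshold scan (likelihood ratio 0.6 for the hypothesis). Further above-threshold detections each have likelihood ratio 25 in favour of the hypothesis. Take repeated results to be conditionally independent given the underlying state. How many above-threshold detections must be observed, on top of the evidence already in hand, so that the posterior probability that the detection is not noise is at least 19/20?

3

Prior odds = (1/600)/(599/600) = 1/599.
Combined Bayes factor of the evidence already in hand = 3 × 0.6 = 1.8.
Odds after that evidence = (1/599) × 1.8 = 9/2995.
Target odds = 0.95/0.05 = 19.
Need 25ⁿ ≥ 19 ÷ (9/2995) = 56905/9.
25² = 625 falls short of 56905/9 but 25³ = 15625 reaches it, so n = 3.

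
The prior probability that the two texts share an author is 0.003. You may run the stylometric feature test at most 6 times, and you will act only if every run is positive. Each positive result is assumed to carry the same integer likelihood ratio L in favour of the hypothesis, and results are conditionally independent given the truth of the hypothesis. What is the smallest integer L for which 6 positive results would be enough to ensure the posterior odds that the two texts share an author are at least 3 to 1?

Prior odds = 0.003/0.997 = 3/997.
Target odds = 3.
Need L⁶ ≥ 3 ÷ (3/997) = 997.
3⁶ = 729 < 997 ≤ 4096 = 4⁶, so L = 4.

4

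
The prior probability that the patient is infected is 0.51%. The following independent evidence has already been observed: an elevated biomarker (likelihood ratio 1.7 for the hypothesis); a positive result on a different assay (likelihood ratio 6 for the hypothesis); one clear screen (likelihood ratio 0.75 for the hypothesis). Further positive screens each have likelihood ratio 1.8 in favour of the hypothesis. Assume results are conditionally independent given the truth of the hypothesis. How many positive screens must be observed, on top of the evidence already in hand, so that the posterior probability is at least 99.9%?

Prior odds = 0.0051/0.9949 = 51/9949.
Combined Bayes factor of the evidence already in hand = 1.7 × 6 × 0.75 = 7.65.
Odds after that evidence = (51/9949) × 7.65 = 7803/198980.
Target odds = 0.999/0.001 = 999.
Need 1.8ⁿ ≥ 999 ÷ (7803/198980) = 7362260/289.
1.8¹⁷ ≈21859.1 falls short of 7362260/289 but 1.8¹⁸ ≈39346.4 reaches it, so n = 18.

18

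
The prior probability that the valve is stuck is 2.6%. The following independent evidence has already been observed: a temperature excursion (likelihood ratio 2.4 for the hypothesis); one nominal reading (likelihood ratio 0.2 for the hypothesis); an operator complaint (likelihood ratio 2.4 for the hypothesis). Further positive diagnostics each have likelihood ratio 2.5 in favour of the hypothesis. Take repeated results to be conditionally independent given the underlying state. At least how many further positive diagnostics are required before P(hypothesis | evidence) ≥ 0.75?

Prior odds = 0.026/0.974 = 13/487.
Combined Bayes factor of the evidence already in hand = 2.4 × 0.2 × 2.4 = 1.152.
Odds after that evidence = (13/487) × 1.152 = 1872/60875.
Target odds = 0.75/0.25 = 3.
Need 2.5ⁿ ≥ 3 ÷ (1872/60875) = 60875/624.
2.5⁴ = 39.0625 falls short of 60875/624 but 2.5⁵ = 97.65625 reaches it, so n = 5.

5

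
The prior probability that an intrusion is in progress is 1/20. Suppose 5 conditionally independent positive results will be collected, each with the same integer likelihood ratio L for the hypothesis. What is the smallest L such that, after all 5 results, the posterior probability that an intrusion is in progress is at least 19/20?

Prior odds = 0.05/0.95 = 1/19.
Target odds = 0.95/0.05 = 19.
Need L⁵ ≥ 19 ÷ (1/19) = 361.
3⁵ = 243 < 361 ≤ 1024 = 4⁵, so L = 4.

4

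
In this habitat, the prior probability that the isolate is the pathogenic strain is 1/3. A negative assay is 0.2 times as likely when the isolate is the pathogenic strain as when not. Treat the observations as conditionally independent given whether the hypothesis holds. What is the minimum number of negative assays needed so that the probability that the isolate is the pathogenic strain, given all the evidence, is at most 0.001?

Prior odds: (1/3) ÷ (2/3) = 0.5.
Likelihood ratio per negative assay = 0.2.
Target odds: 0.001 ÷ 0.999 = 1/999.
Require 0.2ⁿ ≤ 1/999 ÷ 0.5 = 2/999.
0.2³ = 0.008 is still above 2/999 but 0.2⁴ = 0.0016 is at or below it, so n = 4.

4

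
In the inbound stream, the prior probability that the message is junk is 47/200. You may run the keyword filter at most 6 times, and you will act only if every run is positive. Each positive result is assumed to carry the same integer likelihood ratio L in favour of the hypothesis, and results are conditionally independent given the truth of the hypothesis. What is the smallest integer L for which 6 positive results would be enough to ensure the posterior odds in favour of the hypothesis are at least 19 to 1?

Prior odds = 0.235/0.765 = 47/153.
Target odds = 19.
Need L⁶ ≥ 19 ÷ (47/153) = 2907/47.
1⁶ = 1 < 2907/47 ≤ 64 = 2⁶, so L = 2.

2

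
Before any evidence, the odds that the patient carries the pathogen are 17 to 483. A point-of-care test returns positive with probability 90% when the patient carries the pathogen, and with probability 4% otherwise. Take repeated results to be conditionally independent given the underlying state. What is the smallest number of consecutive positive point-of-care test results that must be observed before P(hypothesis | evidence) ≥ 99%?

3

Prior odds = 17/483.
Likelihood ratio of a positive result = 0.9/0.04 = 22.5.
Target posterior odds = 0.99/0.01 = 99.
Need (17/483) × 22.5ⁿ ≥ 99, i.e. 22.5ⁿ ≥ 47817/17.
22.5² = 506.25 falls short of 47817/17 but 22.5³ = 11390.625 reaches it, so n = 3.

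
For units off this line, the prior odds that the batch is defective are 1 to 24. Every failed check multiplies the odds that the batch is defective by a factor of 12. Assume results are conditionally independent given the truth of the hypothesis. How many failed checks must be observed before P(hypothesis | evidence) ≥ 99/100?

Prior odds = 1/24.
Likelihood ratio per failed check = 12.
Target posterior odds = 0.99/0.01 = 99.
Require 12ⁿ ≥ 99 ÷ (1/24) = 2376.
12³ = 1728 falls short of 2376 but 12⁴ = 20736 reaches it, so n = 4.

4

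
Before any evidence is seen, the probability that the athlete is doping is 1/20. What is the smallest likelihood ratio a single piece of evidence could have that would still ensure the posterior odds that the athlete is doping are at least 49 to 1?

931

Prior odds = 0.05/0.95 = 1/19.
Target odds = 49.
Required Bayes factor = 49 ÷ (1/19) = 931.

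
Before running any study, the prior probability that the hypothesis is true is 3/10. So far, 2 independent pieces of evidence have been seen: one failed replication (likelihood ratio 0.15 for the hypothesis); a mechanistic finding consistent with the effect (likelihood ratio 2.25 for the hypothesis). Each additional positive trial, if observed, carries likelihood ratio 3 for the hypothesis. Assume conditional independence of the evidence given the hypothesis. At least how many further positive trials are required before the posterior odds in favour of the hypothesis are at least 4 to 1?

4

Prior odds = 0.3/0.7 = 3/7.
Combined Bayes factor of the evidence already in hand = 0.15 × 2.25 = 0.3375.
Odds after that evidence = (3/7) × 0.3375 = 81/560.
Target odds = 4.
Need 3ⁿ ≥ 4 ÷ (81/560) = 2240/81.
3³ = 27 falls short of 2240/81 but 3⁴ = 81 reaches it, so n = 4.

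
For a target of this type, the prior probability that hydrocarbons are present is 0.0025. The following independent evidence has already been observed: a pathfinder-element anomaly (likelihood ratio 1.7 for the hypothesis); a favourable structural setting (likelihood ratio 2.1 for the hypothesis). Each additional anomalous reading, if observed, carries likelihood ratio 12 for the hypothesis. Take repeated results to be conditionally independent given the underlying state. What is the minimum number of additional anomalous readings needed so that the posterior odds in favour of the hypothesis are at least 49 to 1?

Prior odds = 0.0025/0.9975 = 1/399.
Combined Bayes factor of the evidence already in hand = 1.7 × 2.1 = 3.57.
Odds after that evidence = (1/399) × 3.57 = 17/1900.
Target odds = 49.
Need 12ⁿ ≥ 49 ÷ (17/1900) = 93100/17.
12³ = 1728 falls short of 93100/17 but 12⁴ = 20736 reaches it, so n = 4.

4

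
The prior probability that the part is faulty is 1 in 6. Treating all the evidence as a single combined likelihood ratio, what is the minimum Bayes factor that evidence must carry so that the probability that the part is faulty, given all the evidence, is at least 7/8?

Prior odds = (1/6)/(5/6) = 0.2.
Target odds = 0.875/0.125 = 7.
Required Bayes factor = 7 ÷ 0.2 = 35.

35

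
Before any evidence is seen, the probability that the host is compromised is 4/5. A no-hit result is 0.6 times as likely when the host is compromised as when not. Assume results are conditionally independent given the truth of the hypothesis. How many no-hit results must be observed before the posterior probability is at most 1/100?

12

Prior odds: 0.8 ÷ 0.2 = 4.
Likelihood ratio per no-hit result = 0.6.
Target posterior odds = 0.01/0.99 = 1/99.
Require 0.6ⁿ ≤ 1/99 ÷ 4 = 1/396.
0.6¹¹ = 177147/48828125 is still above 1/396 but 0.6¹² = 531441/244140625 is at or below it, so n = 12.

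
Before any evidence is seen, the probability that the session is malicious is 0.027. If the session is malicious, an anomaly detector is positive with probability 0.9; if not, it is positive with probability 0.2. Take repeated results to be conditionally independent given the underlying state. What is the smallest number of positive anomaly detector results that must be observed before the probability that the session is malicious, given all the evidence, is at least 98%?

Prior odds: 0.027 ÷ 0.973 = 27/973.
Likelihood ratio of a positive = 0.9/0.2 = 4.5.
Target posterior odds = 0.98/0.02 = 49.
Need (27/973) × 4.5ⁿ ≥ 49, i.e. 4.5ⁿ ≥ 47677/27.
4.5⁴ = 410.0625 falls short of 47677/27 but 4.5⁵ = 1845.28125 reaches it, so n = 5.

5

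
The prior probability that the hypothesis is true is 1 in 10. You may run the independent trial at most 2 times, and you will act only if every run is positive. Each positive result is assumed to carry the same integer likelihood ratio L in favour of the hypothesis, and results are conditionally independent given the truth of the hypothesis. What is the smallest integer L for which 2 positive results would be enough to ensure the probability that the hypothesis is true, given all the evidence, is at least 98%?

21

Prior odds = 0.1/0.9 = 1/9.
Target odds = 0.98/0.02 = 49.
Need L² ≥ 49 ÷ (1/9) = 441.
20² = 400 < 441 ≤ 441 = 21², so L = 21.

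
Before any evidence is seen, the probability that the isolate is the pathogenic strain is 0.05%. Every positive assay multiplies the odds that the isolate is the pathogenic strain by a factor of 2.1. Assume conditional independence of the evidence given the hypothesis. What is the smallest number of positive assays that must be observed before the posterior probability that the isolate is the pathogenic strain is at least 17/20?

13

Prior odds: 0.0005 ÷ 0.9995 = 1/1999.
Likelihood ratio per positive assay = 2.1.
Target odds: 0.85 ÷ 0.15 = 17/3.
Need (1/1999) × 2.1ⁿ ≥ 17/3, i.e. 2.1ⁿ ≥ 33983/3.
2.1¹² ≈7355.83 falls short of 33983/3 but 2.1¹³ ≈15447.2 reaches it, so n = 13.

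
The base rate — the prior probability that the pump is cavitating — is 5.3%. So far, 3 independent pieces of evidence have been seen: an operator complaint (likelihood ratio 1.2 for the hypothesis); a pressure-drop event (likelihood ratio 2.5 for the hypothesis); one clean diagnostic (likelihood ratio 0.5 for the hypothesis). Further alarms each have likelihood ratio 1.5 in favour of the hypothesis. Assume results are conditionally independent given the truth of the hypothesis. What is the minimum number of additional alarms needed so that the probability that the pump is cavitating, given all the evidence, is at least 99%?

18

Prior odds = 0.053/0.947 = 53/947.
Combined Bayes factor of the evidence already in hand = 1.2 × 2.5 × 0.5 = 1.5.
Odds after that evidence = (53/947) × 1.5 = 159/1894.
Target odds = 0.99/0.01 = 99.
Need 1.5ⁿ ≥ 99 ÷ (159/1894) = 62502/53.
1.5¹⁷ = 129140163/131072 falls short of 62502/53 but 1.5¹⁸ = 387420489/262144 reaches it, so n = 18.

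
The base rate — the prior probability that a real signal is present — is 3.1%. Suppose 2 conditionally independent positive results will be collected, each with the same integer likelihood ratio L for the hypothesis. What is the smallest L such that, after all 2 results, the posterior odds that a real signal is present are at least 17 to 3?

Prior odds = 0.031/0.969 = 31/969.
Target odds = 17/3.
Need L² ≥ 17/3 ÷ (31/969) = 5491/31.
13² = 169 < 5491/31 ≤ 196 = 14², so L = 14.

14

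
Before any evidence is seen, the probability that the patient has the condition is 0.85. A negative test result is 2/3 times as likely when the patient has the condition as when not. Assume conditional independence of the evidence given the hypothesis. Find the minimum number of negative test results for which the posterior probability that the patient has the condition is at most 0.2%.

20

Prior odds: 0.85 ÷ 0.15 = 17/3.
Likelihood ratio per negative test result = 2/3.
Target odds: 0.002 ÷ 0.998 = 1/499.
Need (17/3) × (2/3)ⁿ ≤ 1/499, i.e. (2/3)ⁿ ≤ 3/8483.
(2/3)¹⁹ ≈0.000451093 is still above 3/8483 but (2/3)²⁰ ≈0.000300729 is at or below it, so n = 20.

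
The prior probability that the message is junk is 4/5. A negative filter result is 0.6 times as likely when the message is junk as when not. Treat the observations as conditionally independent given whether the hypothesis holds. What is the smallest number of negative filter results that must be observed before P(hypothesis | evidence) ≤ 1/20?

9

Prior odds: 0.8 ÷ 0.2 = 4.
Likelihood ratio per negative filter result = 0.6.
Target posterior odds = 0.05/0.95 = 1/19.
Require 0.6ⁿ ≤ 1/19 ÷ 4 = 1/76.
0.6⁸ = 6561/390625 is still above 1/76 but 0.6⁹ = 19683/1953125 is at or below it, so n = 9.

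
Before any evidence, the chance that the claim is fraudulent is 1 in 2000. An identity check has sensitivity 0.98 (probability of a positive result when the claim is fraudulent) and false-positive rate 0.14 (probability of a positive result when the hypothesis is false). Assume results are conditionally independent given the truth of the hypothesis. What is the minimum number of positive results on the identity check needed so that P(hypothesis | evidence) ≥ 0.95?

Prior odds: 0.0005 ÷ 0.9995 = 1/1999.
Likelihood ratio of a positive result = 0.98/0.14 = 7.
Target posterior odds = 0.95/0.05 = 19.
Require 7ⁿ ≥ 19 ÷ (1/1999) = 37981.
7⁵ = 16807 falls short of 37981 but 7⁶ = 117649 reaches it, so n = 6.

6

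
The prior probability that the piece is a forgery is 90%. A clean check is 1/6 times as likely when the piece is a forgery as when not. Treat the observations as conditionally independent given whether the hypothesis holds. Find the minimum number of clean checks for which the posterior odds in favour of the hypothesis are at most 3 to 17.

Prior odds: 0.9 ÷ 0.1 = 9.
Likelihood ratio per clean check = 1/6.
Target odds = 3/17.
Need 9 × (1/6)ⁿ ≤ 3/17, i.e. (1/6)ⁿ ≤ 1/51.
(1/6)² = 1/36 is still above 1/51 but (1/6)³ = 1/216 is at or below it, so n = 3.

3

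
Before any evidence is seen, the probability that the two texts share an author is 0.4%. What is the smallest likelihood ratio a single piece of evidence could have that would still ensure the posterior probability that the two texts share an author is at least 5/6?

Prior odds = 0.004/0.996 = 1/249.
Target odds = (5/6)/(1/6) = 5.
Required Bayes factor = 5 ÷ (1/249) = 1245.

1245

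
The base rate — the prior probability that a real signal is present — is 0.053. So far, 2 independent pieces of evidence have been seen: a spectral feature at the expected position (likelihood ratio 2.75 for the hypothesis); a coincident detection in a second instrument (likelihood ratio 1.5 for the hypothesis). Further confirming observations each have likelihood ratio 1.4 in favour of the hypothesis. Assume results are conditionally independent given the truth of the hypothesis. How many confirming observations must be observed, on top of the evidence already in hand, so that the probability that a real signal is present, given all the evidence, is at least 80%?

Prior odds = 0.053/0.947 = 53/947.
Combined Bayes factor of the evidence already in hand = 2.75 × 1.5 = 4.125.
Odds after that evidence = (53/947) × 4.125 = 1749/7576.
Target odds = 0.8/0.2 = 4.
Need 1.4ⁿ ≥ 4 ÷ (1749/7576) = 30304/1749.
1.4⁸ = 5764801/390625 falls short of 30304/1749 but 1.4⁹ = 40353607/1953125 reaches it, so n = 9.

9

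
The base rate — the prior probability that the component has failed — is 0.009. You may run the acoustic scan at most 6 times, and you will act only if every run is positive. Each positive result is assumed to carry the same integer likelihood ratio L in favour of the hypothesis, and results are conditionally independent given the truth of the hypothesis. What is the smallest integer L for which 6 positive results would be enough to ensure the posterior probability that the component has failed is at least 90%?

Prior odds = 0.009/0.991 = 9/991.
Target odds = 0.9/0.1 = 9.
Need L⁶ ≥ 9 ÷ (9/991) = 991.
3⁶ = 729 < 991 ≤ 4096 = 4⁶, so L = 4.

4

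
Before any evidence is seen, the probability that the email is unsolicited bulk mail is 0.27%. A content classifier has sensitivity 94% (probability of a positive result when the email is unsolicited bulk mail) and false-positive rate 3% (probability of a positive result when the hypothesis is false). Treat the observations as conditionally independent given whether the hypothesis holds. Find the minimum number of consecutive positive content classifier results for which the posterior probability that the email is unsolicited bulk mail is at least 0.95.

3

Prior odds = 0.0027/0.9973 = 27/9973.
Likelihood ratio of a positive result = 0.94/0.03 = 94/3.
Target odds: 0.95 ÷ 0.05 = 19.
Require (94/3)ⁿ ≥ 19 ÷ (27/9973) = 189487/27.
(94/3)² = 8836/9 falls short of 189487/27 but (94/3)³ = 830584/27 reaches it, so n = 3.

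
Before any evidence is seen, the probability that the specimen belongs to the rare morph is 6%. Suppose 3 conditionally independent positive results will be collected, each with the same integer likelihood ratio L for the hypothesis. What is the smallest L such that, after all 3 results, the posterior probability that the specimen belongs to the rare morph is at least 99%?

12

Prior odds = 0.06/0.94 = 3/47.
Target odds = 0.99/0.01 = 99.
Need L³ ≥ 99 ÷ (3/47) = 1551.
11³ = 1331 < 1551 ≤ 1728 = 12³, so L = 12.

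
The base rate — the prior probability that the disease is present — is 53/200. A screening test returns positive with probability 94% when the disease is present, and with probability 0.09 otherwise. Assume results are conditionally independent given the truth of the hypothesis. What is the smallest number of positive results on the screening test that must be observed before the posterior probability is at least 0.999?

4

Prior odds: 0.265 ÷ 0.735 = 53/147.
Likelihood ratio of a positive result = 0.94/0.09 = 94/9.
Target odds: 0.999 ÷ 0.001 = 999.
Require (94/9)ⁿ ≥ 999 ÷ (53/147) = 146853/53.
(94/9)³ = 830584/729 falls short of 146853/53 but (94/9)⁴ = 78074896/6561 reaches it, so n = 4.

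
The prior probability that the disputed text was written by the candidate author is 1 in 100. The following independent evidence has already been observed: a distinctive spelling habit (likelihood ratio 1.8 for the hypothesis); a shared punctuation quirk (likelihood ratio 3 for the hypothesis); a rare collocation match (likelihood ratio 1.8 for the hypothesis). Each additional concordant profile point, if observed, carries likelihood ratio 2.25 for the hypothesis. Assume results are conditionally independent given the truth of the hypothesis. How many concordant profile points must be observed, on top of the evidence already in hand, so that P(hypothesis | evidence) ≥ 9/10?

6

Prior odds = 0.01/0.99 = 1/99.
Combined Bayes factor of the evidence already in hand = 1.8 × 3 × 1.8 = 9.72.
Odds after that evidence = (1/99) × 9.72 = 27/275.
Target odds = 0.9/0.1 = 9.
Need 2.25ⁿ ≥ 9 ÷ (27/275) = 275/3.
2.25⁵ = 59049/1024 falls short of 275/3 but 2.25⁶ = 531441/4096 reaches it, so n = 6.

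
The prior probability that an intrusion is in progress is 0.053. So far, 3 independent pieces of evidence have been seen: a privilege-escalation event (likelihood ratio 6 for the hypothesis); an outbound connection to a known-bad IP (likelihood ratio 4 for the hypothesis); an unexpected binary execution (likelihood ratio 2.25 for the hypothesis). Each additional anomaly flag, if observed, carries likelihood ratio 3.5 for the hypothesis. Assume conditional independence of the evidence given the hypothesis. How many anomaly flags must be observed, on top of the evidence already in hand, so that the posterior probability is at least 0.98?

3

Prior odds = 0.053/0.947 = 53/947.
Combined Bayes factor of the evidence already in hand = 6 × 4 × 2.25 = 54.
Odds after that evidence = (53/947) × 54 = 2862/947.
Target odds = 0.98/0.02 = 49.
Need 3.5ⁿ ≥ 49 ÷ (2862/947) = 46403/2862.
3.5² = 12.25 falls short of 46403/2862 but 3.5³ = 42.875 reaches it, so n = 3.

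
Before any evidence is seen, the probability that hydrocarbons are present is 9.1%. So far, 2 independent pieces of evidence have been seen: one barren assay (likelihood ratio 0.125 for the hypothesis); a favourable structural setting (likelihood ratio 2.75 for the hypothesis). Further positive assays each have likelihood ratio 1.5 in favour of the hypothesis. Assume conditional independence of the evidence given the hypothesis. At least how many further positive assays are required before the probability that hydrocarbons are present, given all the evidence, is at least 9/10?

14

Prior odds = 0.091/0.909 = 91/909.
Combined Bayes factor of the evidence already in hand = 0.125 × 2.75 = 0.34375.
Odds after that evidence = (91/909) × 0.34375 = 1001/29088.
Target odds = 0.9/0.1 = 9.
Need 1.5ⁿ ≥ 9 ÷ (1001/29088) = 261792/1001.
1.5¹³ = 1594323/8192 falls short of 261792/1001 but 1.5¹⁴ = 4782969/16384 reaches it, so n = 14.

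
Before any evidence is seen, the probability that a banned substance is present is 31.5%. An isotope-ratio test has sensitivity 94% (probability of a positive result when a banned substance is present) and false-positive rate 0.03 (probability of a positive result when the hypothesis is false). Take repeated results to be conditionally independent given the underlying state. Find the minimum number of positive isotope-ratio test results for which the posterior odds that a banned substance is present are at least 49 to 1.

2

Prior odds: 0.315 ÷ 0.685 = 63/137.
Likelihood ratio of a positive result = 0.94/0.03 = 94/3.
Target odds = 49.
Need (63/137) × (94/3)ⁿ ≥ 49, i.e. (94/3)ⁿ ≥ 959/9.
(94/3)¹ = 94/3 falls short of 959/9 but (94/3)² = 8836/9 reaches it, so n = 2.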